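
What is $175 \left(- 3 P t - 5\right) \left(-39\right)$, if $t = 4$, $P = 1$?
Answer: $116025$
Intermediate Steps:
$175 \left(- 3 P t - 5\right) \left(-39\right) = 175 \left(\left(-3\right) 1 \cdot 4 - 5\right) \left(-39\right) = 175 \left(\left(-3\right) 4 - 5\right) \left(-39\right) = 175 \left(-12 - 5\right) \left(-39\right) = 175 \left(-17\right) \left(-39\right) = \left(-2975\right) \left(-39\right) = 116025$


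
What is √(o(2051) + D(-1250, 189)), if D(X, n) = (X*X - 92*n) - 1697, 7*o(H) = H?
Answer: 2*√385927 ≈ 1242.5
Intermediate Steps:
o(H) = H/7
D(X, n) = -1697 + X² - 92*n (D(X, n) = (X² - 92*n) - 1697 = -1697 + X² - 92*n)
√(o(2051) + D(-1250, 189)) = √((⅐)*2051 + (-1697 + (-1250)² - 92*189)) = √(293 + (-1697 + 1562500 - 17388)) = √(293 + 1543415) = √1543708 = 2*√385927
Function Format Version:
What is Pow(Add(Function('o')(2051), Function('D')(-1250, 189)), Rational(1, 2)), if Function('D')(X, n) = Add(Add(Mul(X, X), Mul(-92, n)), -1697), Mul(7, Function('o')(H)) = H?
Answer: Mul(2, Pow(385927, Rational(1, 2))) ≈ 1242.5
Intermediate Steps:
Function('o')(H) = Mul(Rational(1, 7), H)
Function('D')(X, n) = Add(-1697, Pow(X, 2), Mul(-92, n)) (Function('D')(X, n) = Add(Add(Pow(X, 2), Mul(-92, n)), -1697) = Add(-1697, Pow(X, 2), Mul(-92, n)))
Pow(Add(Function('o')(2051), Function('D')(-1250, 189)), Rational(1, 2)) = Pow(Add(Mul(Rational(1, 7), 2051), Add(-1697, Pow(-1250, 2), Mul(-92, 189))), Rational(1, 2)) = Pow(Add(293, Add(-1697, 1562500, -17388)), Rational(1, 2)) = Pow(Add(293, 1543415), Rational(1, 2)) = Pow(1543708, Rational(1, 2)) = Mul(2, Pow(385927, Rational(1, 2)))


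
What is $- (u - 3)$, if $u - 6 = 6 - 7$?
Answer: $-2$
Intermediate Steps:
$u = 5$ ($u = 6 + \left(6 - 7\right) = 6 - 1 = 5$)
$- (u - 3) = - (5 - 3) = \left(-1\right) 2 = -2$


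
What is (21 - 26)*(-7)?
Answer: 35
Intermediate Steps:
(21 - 26)*(-7) = -5*(-7) = 35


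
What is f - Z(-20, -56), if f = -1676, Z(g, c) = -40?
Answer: -1636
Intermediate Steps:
f - Z(-20, -56) = -1676 - 1*(-40) = -1676 + 40 = -1636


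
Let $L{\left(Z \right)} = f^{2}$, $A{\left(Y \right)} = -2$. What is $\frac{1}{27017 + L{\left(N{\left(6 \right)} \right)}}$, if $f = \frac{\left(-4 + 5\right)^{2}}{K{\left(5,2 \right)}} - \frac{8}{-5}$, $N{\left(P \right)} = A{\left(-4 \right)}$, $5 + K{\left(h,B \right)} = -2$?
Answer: $\frac{1225}{33098426} \approx 3.7011 \cdot 10^{-5}$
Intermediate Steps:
$K{\left(h,B \right)} = -7$ ($K{\left(h,B \right)} = -5 - 2 = -7$)
$N{\left(P \right)} = -2$
$f = \frac{51}{35}$ ($f = \frac{\left(-4 + 5\right)^{2}}{-7} - \frac{8}{-5} = 1^{2} \left(- \frac{1}{7}\right) - - \frac{8}{5} = 1 \left(- \frac{1}{7}\right) + \frac{8}{5} = - \frac{1}{7} + \frac{8}{5} = \frac{51}{35} \approx 1.4571$)
$L{\left(Z \right)} = \frac{2601}{1225}$ ($L{\left(Z \right)} = \left(\frac{51}{35}\right)^{2} = \frac{2601}{1225}$)
$\frac{1}{27017 + L{\left(N{\left(6 \right)} \right)}} = \frac{1}{27017 + \frac{2601}{1225}} = \frac{1}{\frac{33098426}{1225}} = \frac{1225}{33098426}$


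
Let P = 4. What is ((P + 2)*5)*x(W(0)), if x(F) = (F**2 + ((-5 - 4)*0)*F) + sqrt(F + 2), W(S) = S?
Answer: 30*sqrt(2) ≈ 42.426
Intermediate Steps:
x(F) = F**2 + sqrt(2 + F) (x(F) = (F**2 + (-9*0)*F) + sqrt(2 + F) = (F**2 + 0*F) + sqrt(2 + F) = (F**2 + 0) + sqrt(2 + F) = F**2 + sqrt(2 + F))
((P + 2)*5)*x(W(0)) = ((4 + 2)*5)*(0**2 + sqrt(2 + 0)) = (6*5)*(0 + sqrt(2)) = 30*sqrt(2)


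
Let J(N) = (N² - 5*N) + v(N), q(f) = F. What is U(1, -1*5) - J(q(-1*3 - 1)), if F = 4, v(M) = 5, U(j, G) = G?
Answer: -6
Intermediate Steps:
q(f) = 4
J(N) = 5 + N² - 5*N (J(N) = (N² - 5*N) + 5 = 5 + N² - 5*N)
U(1, -1*5) - J(q(-1*3 - 1)) = -1*5 - (5 + 4² - 5*4) = -5 - (5 + 16 - 20) = -5 - 1*1 = -5 - 1 = -6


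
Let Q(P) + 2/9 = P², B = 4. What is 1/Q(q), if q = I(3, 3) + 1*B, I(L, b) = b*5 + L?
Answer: 9/4354 ≈ 0.0020671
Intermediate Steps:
I(L, b) = L + 5*b (I(L, b) = 5*b + L = L + 5*b)
q = 22 (q = (3 + 5*3) + 1*4 = (3 + 15) + 4 = 18 + 4 = 22)
Q(P) = -2/9 + P²
1/Q(q) = 1/(-2/9 + 22²) = 1/(-2/9 + 484) = 1/(4354/9) = 9/4354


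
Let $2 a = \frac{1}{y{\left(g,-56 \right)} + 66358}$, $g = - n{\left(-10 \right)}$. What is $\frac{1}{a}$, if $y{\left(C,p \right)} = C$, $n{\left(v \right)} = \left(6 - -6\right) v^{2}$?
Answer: $130316$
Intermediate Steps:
$n{\left(v \right)} = 12 v^{2}$ ($n{\left(v \right)} = \left(6 + 6\right) v^{2} = 12 v^{2}$)
$g = -1200$ ($g = - 12 \left(-10\right)^{2} = - 12 \cdot 100 = \left(-1\right) 1200 = -1200$)
$a = \frac{1}{130316}$ ($a = \frac{1}{2 \left(-1200 + 66358\right)} = \frac{1}{2 \cdot 65158} = \frac{1}{2} \cdot \frac{1}{65158} = \frac{1}{130316} \approx 7.6737 \cdot 10^{-6}$)
$\frac{1}{a} = \frac{1}{\frac{1}{130316}} = 130316$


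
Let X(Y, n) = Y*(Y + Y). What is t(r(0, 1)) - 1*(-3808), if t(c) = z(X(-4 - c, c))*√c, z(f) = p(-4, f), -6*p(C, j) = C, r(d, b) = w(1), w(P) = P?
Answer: 11426/3 ≈ 3808.7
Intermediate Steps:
r(d, b) = 1
p(C, j) = -C/6
X(Y, n) = 2*Y² (X(Y, n) = Y*(2*Y) = 2*Y²)
z(f) = ⅔ (z(f) = -⅙*(-4) = ⅔)
t(c) = 2*√c/3
t(r(0, 1)) - 1*(-3808) = 2*√1/3 - 1*(-3808) = (⅔)*1 + 3808 = ⅔ + 3808 = 11426/3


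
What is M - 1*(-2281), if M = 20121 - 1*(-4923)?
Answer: 27325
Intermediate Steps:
M = 25044 (M = 20121 + 4923 = 25044)
M - 1*(-2281) = 25044 - 1*(-2281) = 25044 + 2281 = 27325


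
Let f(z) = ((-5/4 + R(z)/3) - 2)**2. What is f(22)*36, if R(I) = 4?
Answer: 529/4 ≈ 132.25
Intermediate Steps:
f(z) = 529/144 (f(z) = ((-5/4 + 4/3) - 2)**2 = (1/12 - 2)**2 = (-23/12)**2 = 529/144)
f(22)*36 = (529/144)*36 = 529/4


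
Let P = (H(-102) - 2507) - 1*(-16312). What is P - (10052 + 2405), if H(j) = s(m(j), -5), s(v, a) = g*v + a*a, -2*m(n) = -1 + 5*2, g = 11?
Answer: 2647/2 ≈ 1323.5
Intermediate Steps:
m(n) = -9/2 (m(n) = -(-1 + 5*2)/2 = -(-1 + 10)/2 = -½*9 = -9/2)
s(v, a) = a² + 11*v (s(v, a) = 11*v + a*a = 11*v + a² = a² + 11*v)
H(j) = -49/2 (H(j) = (-5)² + 11*(-9/2) = 25 - 99/2 = -49/2)
P = 27561/2 (P = (-49/2 - 2507) - 1*(-16312) = -5063/2 + 16312 = 27561/2 ≈ 13781.)
P - (10052 + 2405) = 27561/2 - (10052 + 2405) = 27561/2 - 1*12457 = 27561/2 - 12457 = 2647/2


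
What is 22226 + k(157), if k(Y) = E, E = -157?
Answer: 22069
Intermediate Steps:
k(Y) = -157
22226 + k(157) = 22226 - 157 = 22069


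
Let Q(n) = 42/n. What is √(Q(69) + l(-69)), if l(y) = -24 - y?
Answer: √24127/23 ≈ 6.7534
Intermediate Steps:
√(Q(69) + l(-69)) = √(42/69 + (-24 - 1*(-69))) = √(42*(1/69) + (-24 + 69)) = √(14/23 + 45) = √(1049/23) = √24127/23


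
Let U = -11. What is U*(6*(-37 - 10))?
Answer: 3102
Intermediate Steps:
U*(6*(-37 - 10)) = -66*(-37 - 10) = -66*(-47) = -11*(-282) = 3102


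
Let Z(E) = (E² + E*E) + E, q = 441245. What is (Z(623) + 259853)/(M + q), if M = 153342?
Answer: 1036734/594587 ≈ 1.7436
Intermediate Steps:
Z(E) = E + 2*E² (Z(E) = (E² + E²) + E = 2*E² + E = E + 2*E²)
(Z(623) + 259853)/(M + q) = (623*(1 + 2*623) + 259853)/(153342 + 441245) = (623*(1 + 1246) + 259853)/594587 = (623*1247 + 259853)*(1/594587) = (776881 + 259853)*(1/594587) = 1036734*(1/594587) = 1036734/594587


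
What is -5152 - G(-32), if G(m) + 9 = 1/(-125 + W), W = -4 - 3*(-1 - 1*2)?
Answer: -617159/120 ≈ -5143.0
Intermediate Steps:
W = 5 (W = -4 - 3*(-1 - 2) = -4 - 3*(-3) = -4 + 9 = 5)
G(m) = -1081/120 (G(m) = -9 + 1/(-125 + 5) = -9 + 1/(-120) = -9 - 1/120 = -1081/120)
-5152 - G(-32) = -5152 - 1*(-1081/120) = -5152 + 1081/120 = -617159/120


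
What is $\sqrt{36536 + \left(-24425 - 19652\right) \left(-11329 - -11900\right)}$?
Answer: $i \sqrt{25131431} \approx 5013.1 i$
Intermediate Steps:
$\sqrt{36536 + \left(-24425 - 19652\right) \left(-11329 - -11900\right)} = \sqrt{36536 - 44077 \left(-11329 + 11900\right)} = \sqrt{36536 - 25167967} = \sqrt{-25131431} = i \sqrt{25131431}$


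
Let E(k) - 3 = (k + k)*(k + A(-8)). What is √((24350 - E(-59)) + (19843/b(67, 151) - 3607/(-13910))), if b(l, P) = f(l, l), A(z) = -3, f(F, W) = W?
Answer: √15050046966741930/931970 ≈ 131.63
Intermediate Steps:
E(k) = 3 + 2*k*(-3 + k) (E(k) = 3 + (k + k)*(k - 3) = 3 + (2*k)*(-3 + k) = 3 + 2*k*(-3 + k))
b(l, P) = l
√((24350 - E(-59)) + (19843/b(67, 151) - 3607/(-13910))) = √((24350 - (3 - 6*(-59) + 2*(-59)²)) + (19843/67 - 3607/(-13910))) = √((24350 - (3 + 354 + 2*3481)) + (19843*(1/67) - 3607*(-1/13910))) = √((24350 - (3 + 354 + 6962)) + (19843/67 + 3607/13910)) = √((24350 - 1*7319) + 276257799/931970) = √((24350 - 7319) + 276257799/931970) = √(17031 + 276257799/931970) = √(16148638869/931970) = √15050046966741930/931970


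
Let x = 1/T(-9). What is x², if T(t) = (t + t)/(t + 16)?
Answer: 49/324 ≈ 0.15123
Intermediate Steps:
T(t) = 2*t/(16 + t) (T(t) = (2*t)/(16 + t) = 2*t/(16 + t))
x = -7/18 (x = 1/(2*(-9)/(16 - 9)) = 1/(2*(-9)/7) = 1/(2*(-9)*(⅐)) = 1/(-18/7) = -7/18 ≈ -0.38889)
x² = (-7/18)² = 49/324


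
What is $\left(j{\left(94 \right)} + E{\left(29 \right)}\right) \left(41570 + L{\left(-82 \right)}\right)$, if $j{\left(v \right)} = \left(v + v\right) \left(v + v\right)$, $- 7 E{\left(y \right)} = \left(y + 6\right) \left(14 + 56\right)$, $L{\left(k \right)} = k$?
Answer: $1451831072$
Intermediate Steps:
$E{\left(y \right)} = -60 - 10 y$ ($E{\left(y \right)} = - \frac{\left(y + 6\right) \left(14 + 56\right)}{7} = - \frac{\left(6 + y\right) 70}{7} = - \frac{420 + 70 y}{7} = -60 - 10 y$)
$j{\left(v \right)} = 4 v^{2}$ ($j{\left(v \right)} = 2 v 2 v = 4 v^{2}$)
$\left(j{\left(94 \right)} + E{\left(29 \right)}\right) \left(41570 + L{\left(-82 \right)}\right) = \left(4 \cdot 94^{2} - 350\right) \left(41570 - 82\right) = \left(4 \cdot 8836 - 350\right) 41488 = \left(35344 - 350\right) 41488 = 34994 \cdot 41488 = 1451831072$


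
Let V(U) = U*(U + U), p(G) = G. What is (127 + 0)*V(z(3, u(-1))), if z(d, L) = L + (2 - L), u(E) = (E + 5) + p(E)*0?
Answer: 1016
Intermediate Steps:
u(E) = 5 + E (u(E) = (E + 5) + E*0 = (5 + E) + 0 = 5 + E)
z(d, L) = 2
V(U) = 2*U**2 (V(U) = U*(2*U) = 2*U**2)
(127 + 0)*V(z(3, u(-1))) = (127 + 0)*(2*2**2) = 127*(2*4) = 127*8 = 1016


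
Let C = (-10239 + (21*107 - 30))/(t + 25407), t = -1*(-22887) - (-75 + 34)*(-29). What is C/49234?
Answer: -4011/1159583785 ≈ -3.4590e-6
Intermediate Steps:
t = 21698 (t = 22887 - (-41)*(-29) = 22887 - 1*1189 = 22887 - 1189 = 21698)
C = -8022/47105 (C = (-10239 + (21*107 - 30))/(21698 + 25407) = (-10239 + (2247 - 30))/47105 = (-10239 + 2217)*(1/47105) = -8022*1/47105 = -8022/47105 ≈ -0.17030)
C/49234 = -8022/47105/49234 = -8022/47105*1/49234 = -4011/1159583785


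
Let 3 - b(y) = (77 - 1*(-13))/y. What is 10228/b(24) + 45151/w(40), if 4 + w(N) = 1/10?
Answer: -983366/39 ≈ -25215.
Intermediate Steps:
w(N) = -39/10 (w(N) = -4 + 1/10 = -39/10)
b(y) = 3 - 90/y (b(y) = 3 - (77 - 1*(-13))/y = 3 - (77 + 13)/y = 3 - 90/y)
10228/b(24) + 45151/w(40) = 10228/(3 - 90/24) + 45151/(-39/10) = 10228/(3 - 90*1/24) + 45151*(-10/39) = 10228/(3 - 15/4) - 451510/39 = 10228/(-3/4) - 451510/39 = 10228*(-4/3) - 451510/39 = -40912/3 - 451510/39 = -983366/39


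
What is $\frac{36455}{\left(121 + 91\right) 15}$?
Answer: $\frac{7291}{636} \approx 11.464$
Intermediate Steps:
$\frac{36455}{\left(121 + 91\right) 15} = \frac{36455}{212 \cdot 15} = \frac{36455}{3180} = 36455 \cdot \frac{1}{3180} = \frac{7291}{636}$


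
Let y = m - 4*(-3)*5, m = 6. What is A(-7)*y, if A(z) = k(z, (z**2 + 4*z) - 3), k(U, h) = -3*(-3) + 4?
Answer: 858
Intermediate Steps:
k(U, h) = 13 (k(U, h) = 9 + 4 = 13)
A(z) = 13
y = 66 (y = 6 - 4*(-3)*5 = 6 + 12*5 = 6 + 60 = 66)
A(-7)*y = 13*66 = 858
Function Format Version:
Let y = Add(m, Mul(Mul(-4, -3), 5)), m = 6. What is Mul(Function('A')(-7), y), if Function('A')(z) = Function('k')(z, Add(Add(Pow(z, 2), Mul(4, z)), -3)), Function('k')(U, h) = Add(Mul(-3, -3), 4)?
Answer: 858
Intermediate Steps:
Function('k')(U, h) = 13 (Function('k')(U, h) = Add(9, 4) = 13)
Function('A')(z) = 13
y = 66 (y = Add(6, Mul(Mul(-4, -3), 5)) = Add(6, Mul(12, 5)) = Add(6, 60) = 66)
Mul(Function('A')(-7), y) = Mul(13, 66) = 858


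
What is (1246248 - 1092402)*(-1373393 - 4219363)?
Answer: -860423139576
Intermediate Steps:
(1246248 - 1092402)*(-1373393 - 4219363) = 153846*(-5592756) = -860423139576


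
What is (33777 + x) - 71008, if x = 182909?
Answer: 145678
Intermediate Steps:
(33777 + x) - 71008 = (33777 + 182909) - 71008 = 216686 - 71008 = 145678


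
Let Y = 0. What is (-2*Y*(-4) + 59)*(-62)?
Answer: -3658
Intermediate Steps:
(-2*Y*(-4) + 59)*(-62) = (-2*0*(-4) + 59)*(-62) = (0*(-4) + 59)*(-62) = (0 + 59)*(-62) = 59*(-62) = -3658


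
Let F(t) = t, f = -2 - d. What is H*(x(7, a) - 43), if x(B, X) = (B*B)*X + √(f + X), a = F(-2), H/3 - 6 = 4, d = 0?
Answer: -4230 + 60*I ≈ -4230.0 + 60.0*I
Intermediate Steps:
f = -2 (f = -2 - 1*0 = -2 + 0 = -2)
H = 30 (H = 18 + 3*4 = 18 + 12 = 30)
a = -2
x(B, X) = √(-2 + X) + X*B² (x(B, X) = (B*B)*X + √(-2 + X) = B²*X + √(-2 + X) = X*B² + √(-2 + X) = √(-2 + X) + X*B²)
H*(x(7, a) - 43) = 30*((√(-2 - 2) - 2*7²) - 43) = 30*((√(-4) - 2*49) - 43) = 30*((2*I - 98) - 43) = 30*((-98 + 2*I) - 43) = 30*(-141 + 2*I) = -4230 + 60*I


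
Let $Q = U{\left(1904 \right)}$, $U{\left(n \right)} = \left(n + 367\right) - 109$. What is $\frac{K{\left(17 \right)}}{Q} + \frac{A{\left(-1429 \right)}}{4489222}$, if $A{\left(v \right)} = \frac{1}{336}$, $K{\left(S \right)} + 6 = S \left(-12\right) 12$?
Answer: $- \frac{1850780531303}{1630557257952} \approx -1.1351$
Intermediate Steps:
$K{\left(S \right)} = -6 - 144 S$ ($K{\left(S \right)} = -6 + S \left(-12\right) 12 = -6 + - 12 S 12 = -6 - 144 S$)
$A{\left(v \right)} = \frac{1}{336}$
$U{\left(n \right)} = 258 + n$ ($U{\left(n \right)} = \left(367 + n\right) - 109 = 258 + n$)
$Q = 2162$ ($Q = 258 + 1904 = 2162$)
$\frac{K{\left(17 \right)}}{Q} + \frac{A{\left(-1429 \right)}}{4489222} = \frac{-6 - 2448}{2162} + \frac{1}{336 \cdot 4489222} = \left(-6 - 2448\right) \frac{1}{2162} + \frac{1}{336} \cdot \frac{1}{4489222} = \left(-2454\right) \frac{1}{2162} + \frac{1}{1508378592} = - \frac{1227}{1081} + \frac{1}{1508378592} = - \frac{1850780531303}{1630557257952}$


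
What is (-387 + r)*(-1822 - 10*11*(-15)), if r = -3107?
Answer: 600968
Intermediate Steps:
(-387 + r)*(-1822 - 10*11*(-15)) = (-387 - 3107)*(-1822 - 10*11*(-15)) = -3494*(-1822 - 110*(-15)) = -3494*(-1822 + 1650) = -3494*(-172) = 600968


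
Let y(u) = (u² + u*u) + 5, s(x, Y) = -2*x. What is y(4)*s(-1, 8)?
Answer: 74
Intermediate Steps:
y(u) = 5 + 2*u² (y(u) = (u² + u²) + 5 = 2*u² + 5 = 5 + 2*u²)
y(4)*s(-1, 8) = (5 + 2*4²)*(-2*(-1)) = (5 + 2*16)*2 = (5 + 32)*2 = 37*2 = 74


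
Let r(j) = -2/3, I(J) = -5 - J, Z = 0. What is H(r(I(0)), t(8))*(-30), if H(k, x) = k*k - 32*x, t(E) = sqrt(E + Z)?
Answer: -40/3 + 1920*sqrt(2) ≈ 2702.0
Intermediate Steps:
t(E) = sqrt(E) (t(E) = sqrt(E + 0) = sqrt(E))
r(j) = -2/3 (r(j) = -2*1/3 = -2/3)
H(k, x) = k**2 - 32*x
H(r(I(0)), t(8))*(-30) = ((-2/3)**2 - 64*sqrt(2))*(-30) = (4/9 - 64*sqrt(2))*(-30) = -40/3 + 1920*sqrt(2)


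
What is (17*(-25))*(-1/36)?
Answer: 425/36 ≈ 11.806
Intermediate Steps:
(17*(-25))*(-1/36) = -(-425)/36 = -425*(-1/36) = 425/36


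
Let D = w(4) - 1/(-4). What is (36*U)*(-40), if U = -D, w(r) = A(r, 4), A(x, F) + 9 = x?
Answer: -6840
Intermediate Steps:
A(x, F) = -9 + x
w(r) = -9 + r
D = -19/4 (D = (-9 + 4) - 1/(-4) = -5 - 1*(-¼) = -5 + ¼ = -19/4 ≈ -4.7500)
U = 19/4 (U = -1*(-19/4) = 19/4 ≈ 4.7500)
(36*U)*(-40) = (36*(19/4))*(-40) = 171*(-40) = -6840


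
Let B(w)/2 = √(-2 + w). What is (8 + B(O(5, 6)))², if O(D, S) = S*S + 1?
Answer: 204 + 32*√35 ≈ 393.31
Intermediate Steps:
O(D, S) = 1 + S² (O(D, S) = S² + 1 = 1 + S²)
B(w) = 2*√(-2 + w)
(8 + B(O(5, 6)))² = (8 + 2*√(-2 + (1 + 6²)))² = (8 + 2*√(-2 + (1 + 36)))² = (8 + 2*√(-2 + 37))² = (8 + 2*√35)²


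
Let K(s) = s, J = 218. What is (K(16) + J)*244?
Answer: 57096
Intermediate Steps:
(K(16) + J)*244 = (16 + 218)*244 = 234*244 = 57096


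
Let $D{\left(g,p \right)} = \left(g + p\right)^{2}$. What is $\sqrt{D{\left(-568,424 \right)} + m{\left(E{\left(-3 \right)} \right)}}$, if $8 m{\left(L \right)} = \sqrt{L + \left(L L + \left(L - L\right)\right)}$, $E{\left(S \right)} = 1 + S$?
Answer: $\frac{\sqrt{331776 + 2 \sqrt{2}}}{4} \approx 144.0$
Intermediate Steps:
$m{\left(L \right)} = \frac{\sqrt{L + L^{2}}}{8}$ ($m{\left(L \right)} = \frac{\sqrt{L + \left(L L + \left(L - L\right)\right)}}{8} = \frac{\sqrt{L + \left(L^{2} + 0\right)}}{8} = \frac{\sqrt{L + L^{2}}}{8}$)
$\sqrt{D{\left(-568,424 \right)} + m{\left(E{\left(-3 \right)} \right)}} = \sqrt{\left(-568 + 424\right)^{2} + \frac{\sqrt{\left(1 - 3\right) \left(1 + \left(1 - 3\right)\right)}}{8}} = \sqrt{\left(-144\right)^{2} + \frac{\sqrt{- 2 \left(1 - 2\right)}}{8}} = \sqrt{20736 + \frac{\sqrt{\left(-2\right) \left(-1\right)}}{8}} = \sqrt{20736 + \frac{\sqrt{2}}{8}}$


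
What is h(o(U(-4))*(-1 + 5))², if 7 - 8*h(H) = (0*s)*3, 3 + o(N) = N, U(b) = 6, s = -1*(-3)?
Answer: 49/64 ≈ 0.76563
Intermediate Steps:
s = 3
o(N) = -3 + N
h(H) = 7/8 (h(H) = 7/8 - 0*3*3/8 = 7/8 - 0*3 = 7/8 - ⅛*0 = 7/8 + 0 = 7/8)
h(o(U(-4))*(-1 + 5))² = (7/8)² = 49/64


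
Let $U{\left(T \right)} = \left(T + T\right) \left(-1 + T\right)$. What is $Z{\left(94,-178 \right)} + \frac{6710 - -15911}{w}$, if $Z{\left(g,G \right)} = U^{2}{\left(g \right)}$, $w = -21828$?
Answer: $\frac{6672606885347}{21828} \approx 3.0569 \cdot 10^{8}$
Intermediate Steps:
$U{\left(T \right)} = 2 T \left(-1 + T\right)$
$Z{\left(g,G \right)} = 4 g^{2} \left(-1 + g\right)^{2}$ ($Z{\left(g,G \right)} = \left(2 g \left(-1 + g\right)\right)^{2} = 4 g^{2} \left(-1 + g\right)^{2}$)
$Z{\left(94,-178 \right)} + \frac{6710 - -15911}{w} = 4 \cdot 94^{2} \left(-1 + 94\right)^{2} + \frac{6710 - -15911}{-21828} = 4 \cdot 8836 \cdot 93^{2} + \left(6710 + 15911\right) \left(- \frac{1}{21828}\right) = 4 \cdot 8836 \cdot 8649 + 22621 \left(- \frac{1}{21828}\right) = 305690256 - \frac{22621}{21828} = \frac{6672606885347}{21828}$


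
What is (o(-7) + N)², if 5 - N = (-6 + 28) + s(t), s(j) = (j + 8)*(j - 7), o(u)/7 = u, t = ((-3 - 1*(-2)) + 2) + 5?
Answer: 2704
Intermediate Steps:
t = 6 (t = ((-3 + 2) + 2) + 5 = (-1 + 2) + 5 = 1 + 5 = 6)
o(u) = 7*u
s(j) = (-7 + j)*(8 + j) (s(j) = (8 + j)*(-7 + j) = (-7 + j)*(8 + j))
N = -3 (N = 5 - ((-6 + 28) + (-56 + 6 + 6²)) = 5 - (22 + (-56 + 6 + 36)) = 5 - (22 - 14) = 5 - 1*8 = 5 - 8 = -3)
(o(-7) + N)² = (7*(-7) - 3)² = (-49 - 3)² = (-52)² = 2704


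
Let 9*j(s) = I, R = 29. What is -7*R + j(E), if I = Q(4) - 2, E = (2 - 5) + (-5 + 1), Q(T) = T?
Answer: -1825/9 ≈ -202.78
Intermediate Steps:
E = -7 (E = -3 - 4 = -7)
I = 2 (I = 4 - 2 = 2)
j(s) = 2/9 (j(s) = (⅑)*2 = 2/9)
-7*R + j(E) = -7*29 + 2/9 = -203 + 2/9 = -1825/9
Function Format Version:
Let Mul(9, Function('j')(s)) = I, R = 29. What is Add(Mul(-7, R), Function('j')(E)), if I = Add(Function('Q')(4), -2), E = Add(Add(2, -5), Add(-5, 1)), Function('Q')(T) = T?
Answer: Rational(-1825, 9) ≈ -202.78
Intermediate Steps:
E = -7 (E = Add(-3, -4) = -7)
I = 2 (I = Add(4, -2) = 2)
Function('j')(s) = Rational(2, 9) (Function('j')(s) = Mul(Rational(1, 9), 2) = Rational(2, 9))
Add(Mul(-7, R), Function('j')(E)) = Add(Mul(-7, 29), Rational(2, 9)) = Add(-203, Rational(2, 9)) = Rational(-1825, 9)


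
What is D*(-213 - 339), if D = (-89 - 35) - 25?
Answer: 82248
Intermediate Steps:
D = -149 (D = -124 - 25 = -149)
D*(-213 - 339) = -149*(-213 - 339) = -149*(-552) = 82248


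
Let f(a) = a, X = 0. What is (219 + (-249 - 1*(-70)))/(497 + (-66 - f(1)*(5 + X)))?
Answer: 20/213 ≈ 0.093897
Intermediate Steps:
(219 + (-249 - 1*(-70)))/(497 + (-66 - f(1)*(5 + X))) = (219 + (-249 - 1*(-70)))/(497 + (-66 - (5 + 0))) = (219 + (-249 + 70))/(497 + (-66 - 5)) = (219 - 179)/(497 + (-66 - 1*5)) = 40/(497 + (-66 - 5)) = 40/(497 - 71) = 40/426 = 40*(1/426) = 20/213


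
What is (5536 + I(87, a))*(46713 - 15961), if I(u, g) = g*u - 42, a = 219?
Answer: 754869344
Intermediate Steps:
I(u, g) = -42 + g*u
(5536 + I(87, a))*(46713 - 15961) = (5536 + (-42 + 219*87))*(46713 - 15961) = (5536 + (-42 + 19053))*30752 = (5536 + 19011)*30752 = 24547*30752 = 754869344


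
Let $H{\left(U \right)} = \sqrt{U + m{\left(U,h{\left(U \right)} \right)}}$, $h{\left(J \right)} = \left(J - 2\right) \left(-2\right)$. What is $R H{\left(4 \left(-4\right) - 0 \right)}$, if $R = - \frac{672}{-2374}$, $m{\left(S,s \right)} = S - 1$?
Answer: $\frac{336 i \sqrt{33}}{1187} \approx 1.6261 i$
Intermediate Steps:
$h{\left(J \right)} = 4 - 2 J$ ($h{\left(J \right)} = \left(-2 + J\right) \left(-2\right) = 4 - 2 J$)
$m{\left(S,s \right)} = -1 + S$ ($m{\left(S,s \right)} = S - 1 = -1 + S$)
$H{\left(U \right)} = \sqrt{-1 + 2 U}$ ($H{\left(U \right)} = \sqrt{U + \left(-1 + U\right)} = \sqrt{-1 + 2 U}$)
$R = \frac{336}{1187}$ ($R = \left(-672\right) \left(- \frac{1}{2374}\right) = \frac{336}{1187} \approx 0.28307$)
$R H{\left(4 \left(-4\right) - 0 \right)} = \frac{336 \sqrt{-1 + 2 \left(4 \left(-4\right) - 0\right)}}{1187} = \frac{336 \sqrt{-1 + 2 \left(-16 + 0\right)}}{1187} = \frac{336 \sqrt{-1 + 2 \left(-16\right)}}{1187} = \frac{336 \sqrt{-1 - 32}}{1187} = \frac{336 \sqrt{-33}}{1187} = \frac{336 i \sqrt{33}}{1187}$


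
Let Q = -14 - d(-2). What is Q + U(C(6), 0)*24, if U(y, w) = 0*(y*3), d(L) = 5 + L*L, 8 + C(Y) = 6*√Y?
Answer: -23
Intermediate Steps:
C(Y) = -8 + 6*√Y
d(L) = 5 + L²
U(y, w) = 0 (U(y, w) = 0*(3*y) = 0)
Q = -23 (Q = -14 - (5 + (-2)²) = -14 - (5 + 4) = -14 - 1*9 = -14 - 9 = -23)
Q + U(C(6), 0)*24 = -23 + 0*24 = -23 + 0 = -23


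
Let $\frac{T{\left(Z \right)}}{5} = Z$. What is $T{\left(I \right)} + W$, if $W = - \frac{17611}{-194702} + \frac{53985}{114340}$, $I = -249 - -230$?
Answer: $- \frac{210238690539}{2226222668} \approx -94.437$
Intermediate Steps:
$I = -19$ ($I = -249 + 230 = -19$)
$T{\left(Z \right)} = 5 Z$
$W = \frac{1252462921}{2226222668}$ ($W = \left(-17611\right) \left(- \frac{1}{194702}\right) + 53985 \cdot \frac{1}{114340} = \frac{17611}{194702} + \frac{10797}{22868} = \frac{1252462921}{2226222668} \approx 0.5626$)
$T{\left(I \right)} + W = 5 \left(-19\right) + \frac{1252462921}{2226222668} = -95 + \frac{1252462921}{2226222668} = - \frac{210238690539}{2226222668}$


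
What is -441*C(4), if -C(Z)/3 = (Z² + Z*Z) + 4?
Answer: 47628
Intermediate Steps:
C(Z) = -12 - 6*Z² (C(Z) = -3*((Z² + Z*Z) + 4) = -3*((Z² + Z²) + 4) = -3*(2*Z² + 4) = -3*(4 + 2*Z²) = -12 - 6*Z²)
-441*C(4) = -441*(-12 - 6*4²) = -441*(-12 - 6*16) = -441*(-12 - 96) = -441*(-108) = 47628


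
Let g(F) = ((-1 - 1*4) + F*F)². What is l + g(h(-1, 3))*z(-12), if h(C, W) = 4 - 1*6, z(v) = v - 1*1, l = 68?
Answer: 55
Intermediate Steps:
z(v) = -1 + v (z(v) = v - 1 = -1 + v)
h(C, W) = -2 (h(C, W) = 4 - 6 = -2)
g(F) = (-5 + F²)² (g(F) = ((-1 - 4) + F²)² = (-5 + F²)²)
l + g(h(-1, 3))*z(-12) = 68 + (-5 + (-2)²)²*(-1 - 12) = 68 + (-5 + 4)²*(-13) = 68 + (-1)²*(-13) = 68 + 1*(-13) = 68 - 13 = 55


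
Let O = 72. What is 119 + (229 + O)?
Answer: 420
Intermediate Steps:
119 + (229 + O) = 119 + (229 + 72) = 119 + 301 = 420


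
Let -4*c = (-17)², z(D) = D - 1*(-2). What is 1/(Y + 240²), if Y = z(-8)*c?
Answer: 2/116067 ≈ 1.7231e-5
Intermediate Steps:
z(D) = 2 + D (z(D) = D + 2 = 2 + D)
c = -289/4 (c = -¼*(-17)² = -¼*289 = -289/4 ≈ -72.250)
Y = 867/2 (Y = (2 - 8)*(-289/4) = -6*(-289/4) = 867/2 ≈ 433.50)
1/(Y + 240²) = 1/(867/2 + 240²) = 1/(867/2 + 57600) = 1/(116067/2) = 2/116067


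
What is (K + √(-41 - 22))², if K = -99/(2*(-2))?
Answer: 8793/16 + 297*I*√7/2 ≈ 549.56 + 392.89*I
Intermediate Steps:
K = 99/4 (K = -99/(-4) = -99*(-¼) = 99/4 ≈ 24.750)
(K + √(-41 - 22))² = (99/4 + √(-41 - 22))² = (99/4 + √(-63))² = (99/4 + 3*I*√7)²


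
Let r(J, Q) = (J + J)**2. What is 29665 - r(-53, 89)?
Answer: 18429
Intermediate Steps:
r(J, Q) = 4*J**2 (r(J, Q) = (2*J)**2 = 4*J**2)
29665 - r(-53, 89) = 29665 - 4*(-53)**2 = 29665 - 4*2809 = 29665 - 1*11236 = 29665 - 11236 = 18429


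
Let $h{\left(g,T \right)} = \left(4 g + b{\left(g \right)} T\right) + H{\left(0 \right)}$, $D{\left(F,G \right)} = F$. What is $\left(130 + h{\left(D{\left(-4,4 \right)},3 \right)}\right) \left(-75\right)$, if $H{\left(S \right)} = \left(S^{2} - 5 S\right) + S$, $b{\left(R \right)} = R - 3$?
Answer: $-6975$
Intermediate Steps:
$b{\left(R \right)} = -3 + R$ ($b{\left(R \right)} = R - 3 = -3 + R$)
$H{\left(S \right)} = S^{2} - 4 S$
$h{\left(g,T \right)} = 4 g + T \left(-3 + g\right)$ ($h{\left(g,T \right)} = \left(4 g + \left(-3 + g\right) T\right) + 0 \left(-4 + 0\right) = \left(4 g + T \left(-3 + g\right)\right) + 0 \left(-4\right) = \left(4 g + T \left(-3 + g\right)\right) + 0 = 4 g + T \left(-3 + g\right)$)
$\left(130 + h{\left(D{\left(-4,4 \right)},3 \right)}\right) \left(-75\right) = \left(130 + \left(4 \left(-4\right) + 3 \left(-3 - 4\right)\right)\right) \left(-75\right) = \left(130 + \left(-16 + 3 \left(-7\right)\right)\right) \left(-75\right) = \left(130 - 37\right) \left(-75\right) = 93 \left(-75\right) = -6975$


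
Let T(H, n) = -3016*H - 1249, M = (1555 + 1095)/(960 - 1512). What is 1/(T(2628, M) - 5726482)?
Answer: -1/13653779 ≈ -7.3240e-8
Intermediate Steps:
M = -1325/276 (M = 2650/(-552) = 2650*(-1/552) = -1325/276 ≈ -4.8007)
T(H, n) = -1249 - 3016*H
1/(T(2628, M) - 5726482) = 1/((-1249 - 3016*2628) - 5726482) = 1/((-1249 - 7926048) - 5726482) = 1/(-7927297 - 5726482) = 1/(-13653779) = -1/13653779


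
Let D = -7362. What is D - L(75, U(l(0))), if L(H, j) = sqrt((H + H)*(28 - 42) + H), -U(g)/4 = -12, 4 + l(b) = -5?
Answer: -7362 - 45*I ≈ -7362.0 - 45.0*I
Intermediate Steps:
l(b) = -9 (l(b) = -4 - 5 = -9)
U(g) = 48 (U(g) = -4*(-12) = 48)
L(H, j) = 3*sqrt(3)*sqrt(-H) (L(H, j) = sqrt((2*H)*(-14) + H) = sqrt(-28*H + H) = sqrt(-27*H) = 3*sqrt(3)*sqrt(-H))
D - L(75, U(l(0))) = -7362 - 3*sqrt(3)*sqrt(-1*75) = -7362 - 3*sqrt(3)*sqrt(-75) = -7362 - 3*sqrt(3)*5*I*sqrt(3) = -7362 - 45*I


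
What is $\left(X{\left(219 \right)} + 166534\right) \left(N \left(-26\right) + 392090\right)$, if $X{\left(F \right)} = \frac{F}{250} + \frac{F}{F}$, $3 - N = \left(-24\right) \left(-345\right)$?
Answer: $\frac{12641988150974}{125} \approx 1.0114 \cdot 10^{11}$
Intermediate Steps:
$N = -8277$ ($N = 3 - \left(-24\right) \left(-345\right) = 3 - 8280 = -8277$)
$X{\left(F \right)} = 1 + \frac{F}{250}$ ($X{\left(F \right)} = F \frac{1}{250} + 1 = \frac{F}{250} + 1 = 1 + \frac{F}{250}$)
$\left(X{\left(219 \right)} + 166534\right) \left(N \left(-26\right) + 392090\right) = \left(\left(1 + \frac{1}{250} \cdot 219\right) + 166534\right) \left(\left(-8277\right) \left(-26\right) + 392090\right) = \left(\left(1 + \frac{219}{250}\right) + 166534\right) \left(215202 + 392090\right) = \left(\frac{469}{250} + 166534\right) 607292 = \frac{41633969}{250} \cdot 607292 = \frac{12641988150974}{125}$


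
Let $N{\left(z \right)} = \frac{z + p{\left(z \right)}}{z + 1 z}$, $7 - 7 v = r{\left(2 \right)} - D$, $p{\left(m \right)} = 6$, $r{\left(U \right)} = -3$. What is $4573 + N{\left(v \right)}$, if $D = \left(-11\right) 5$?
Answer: $\frac{137191}{30} \approx 4573.0$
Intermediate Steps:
$D = -55$
$v = - \frac{45}{7}$ ($v = 1 - \frac{-3 - -55}{7} = 1 - \frac{-3 + 55}{7} = 1 - \frac{52}{7} = - \frac{45}{7} \approx -6.4286$)
$N{\left(z \right)} = \frac{6 + z}{2 z}$ ($N{\left(z \right)} = \frac{z + 6}{z + 1 z} = \frac{6 + z}{z + z} = \frac{6 + z}{2 z}$)
$4573 + N{\left(v \right)} = 4573 + \frac{6 - \frac{45}{7}}{2 \left(- \frac{45}{7}\right)} = 4573 + \frac{1}{2} \left(- \frac{7}{45}\right) \left(- \frac{3}{7}\right) = 4573 + \frac{1}{30} = \frac{137191}{30}$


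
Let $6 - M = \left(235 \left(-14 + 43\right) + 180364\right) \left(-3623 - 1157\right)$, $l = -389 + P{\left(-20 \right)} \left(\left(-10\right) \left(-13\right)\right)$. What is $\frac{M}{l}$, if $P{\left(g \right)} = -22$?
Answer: $- \frac{298238542}{1083} \approx -2.7538 \cdot 10^{5}$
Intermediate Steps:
$l = -3249$ ($l = -389 - 22 \left(\left(-10\right) \left(-13\right)\right) = -389 - 2860 = -3249$)
$M = 894715626$ ($M = 6 - \left(235 \left(-14 + 43\right) + 180364\right) \left(-3623 - 1157\right) = 6 - \left(235 \cdot 29 + 180364\right) \left(-4780\right) = 6 - \left(6815 + 180364\right) \left(-4780\right) = 6 - 187179 \left(-4780\right) = 6 - -894715620 = 6 + 894715620 = 894715626$)
$\frac{M}{l} = \frac{894715626}{-3249} = 894715626 \left(- \frac{1}{3249}\right) = - \frac{298238542}{1083}$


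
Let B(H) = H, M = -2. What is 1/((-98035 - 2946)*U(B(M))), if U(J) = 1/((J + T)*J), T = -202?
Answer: -408/100981 ≈ -0.0040404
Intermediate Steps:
U(J) = 1/(J*(-202 + J)) (U(J) = 1/((J - 202)*J) = 1/((-202 + J)*J) = 1/(J*(-202 + J)))
1/((-98035 - 2946)*U(B(M))) = 1/((-98035 - 2946)*((1/((-2)*(-202 - 2))))) = 1/((-100981)*((-½/(-204)))) = -1/(100981*((-½*(-1/204)))) = -1/(100981*1/408) = -1/100981*408 = -408/100981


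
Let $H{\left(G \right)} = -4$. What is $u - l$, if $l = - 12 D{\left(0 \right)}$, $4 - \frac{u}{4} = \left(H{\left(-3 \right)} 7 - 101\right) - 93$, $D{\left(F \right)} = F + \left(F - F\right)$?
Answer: $904$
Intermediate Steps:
$D{\left(F \right)} = F$ ($D{\left(F \right)} = F + 0 = F$)
$u = 904$ ($u = 16 - 4 \left(\left(\left(-4\right) 7 - 101\right) - 93\right) = 16 - 4 \left(\left(-28 - 101\right) - 93\right) = 16 - 4 \left(-129 - 93\right) = 16 - -888 = 16 + 888 = 904$)
$l = 0$ ($l = \left(-12\right) 0 = 0$)
$u - l = 904 - 0 = 904 + 0 = 904$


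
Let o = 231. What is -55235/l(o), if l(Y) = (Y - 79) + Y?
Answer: -55235/383 ≈ -144.22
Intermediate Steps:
l(Y) = -79 + 2*Y (l(Y) = (-79 + Y) + Y = -79 + 2*Y)
-55235/l(o) = -55235/(-79 + 2*231) = -55235/(-79 + 462) = -55235/383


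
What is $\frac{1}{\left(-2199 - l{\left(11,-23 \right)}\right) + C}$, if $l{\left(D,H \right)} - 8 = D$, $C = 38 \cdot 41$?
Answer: $- \frac{1}{660} \approx -0.0015152$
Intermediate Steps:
$C = 1558$
$l{\left(D,H \right)} = 8 + D$
$\frac{1}{\left(-2199 - l{\left(11,-23 \right)}\right) + C} = \frac{1}{\left(-2199 - \left(8 + 11\right)\right) + 1558} = \frac{1}{\left(-2199 - 19\right) + 1558} = \frac{1}{-2218 + 1558} = \frac{1}{-660} = - \frac{1}{660}$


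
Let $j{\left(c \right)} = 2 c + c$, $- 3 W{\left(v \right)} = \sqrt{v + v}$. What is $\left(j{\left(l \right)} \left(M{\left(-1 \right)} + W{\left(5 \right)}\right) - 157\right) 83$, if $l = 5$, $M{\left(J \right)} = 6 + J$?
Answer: $-6806 - 415 \sqrt{10} \approx -8118.3$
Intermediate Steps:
$W{\left(v \right)} = - \frac{\sqrt{2} \sqrt{v}}{3}$ ($W{\left(v \right)} = - \frac{\sqrt{v + v}}{3} = - \frac{\sqrt{2 v}}{3} = - \frac{\sqrt{2} \sqrt{v}}{3}$)
$j{\left(c \right)} = 3 c$
$\left(j{\left(l \right)} \left(M{\left(-1 \right)} + W{\left(5 \right)}\right) - 157\right) 83 = \left(3 \cdot 5 \left(\left(6 - 1\right) - \frac{\sqrt{2} \sqrt{5}}{3}\right) - 157\right) 83 = \left(15 \left(5 - \frac{\sqrt{10}}{3}\right) - 157\right) 83 = \left(\left(75 - 5 \sqrt{10}\right) - 157\right) 83 = \left(-82 - 5 \sqrt{10}\right) 83 = -6806 - 415 \sqrt{10}$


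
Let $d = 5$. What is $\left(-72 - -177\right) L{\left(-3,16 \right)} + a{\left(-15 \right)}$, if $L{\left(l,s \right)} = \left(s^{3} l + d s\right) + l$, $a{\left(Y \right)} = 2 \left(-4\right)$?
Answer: $-1282163$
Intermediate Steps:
$a{\left(Y \right)} = -8$
$L{\left(l,s \right)} = l + 5 s + l s^{3}$ ($L{\left(l,s \right)} = \left(s^{3} l + 5 s\right) + l = \left(l s^{3} + 5 s\right) + l = \left(5 s + l s^{3}\right) + l = l + 5 s + l s^{3}$)
$\left(-72 - -177\right) L{\left(-3,16 \right)} + a{\left(-15 \right)} = \left(-72 - -177\right) \left(-3 + 5 \cdot 16 - 3 \cdot 16^{3}\right) - 8 = \left(-72 + 177\right) \left(-3 + 80 - 12288\right) - 8 = 105 \left(-3 + 80 - 12288\right) - 8 = 105 \left(-12211\right) - 8 = -1282155 - 8 = -1282163$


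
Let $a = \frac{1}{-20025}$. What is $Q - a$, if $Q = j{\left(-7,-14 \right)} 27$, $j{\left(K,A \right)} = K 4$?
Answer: $- \frac{15138899}{20025} \approx -756.0$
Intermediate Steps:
$j{\left(K,A \right)} = 4 K$
$a = - \frac{1}{20025} \approx -4.9938 \cdot 10^{-5}$
$Q = -756$ ($Q = 4 \left(-7\right) 27 = \left(-28\right) 27 = -756$)
$Q - a = -756 - - \frac{1}{20025} = -756 + \frac{1}{20025} = - \frac{15138899}{20025}$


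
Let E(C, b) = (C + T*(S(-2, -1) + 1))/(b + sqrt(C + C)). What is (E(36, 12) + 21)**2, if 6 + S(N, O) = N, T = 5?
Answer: 10753/24 - 127*sqrt(2)/36 ≈ 443.05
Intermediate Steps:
S(N, O) = -6 + N
E(C, b) = (-35 + C)/(b + sqrt(2)*sqrt(C)) (E(C, b) = (C + 5*((-6 - 2) + 1))/(b + sqrt(C + C)) = (C + 5*(-8 + 1))/(b + sqrt(2*C)) = (C + 5*(-7))/(b + sqrt(2)*sqrt(C)) = (C - 35)/(b + sqrt(2)*sqrt(C)) = (-35 + C)/(b + sqrt(2)*sqrt(C)))
(E(36, 12) + 21)**2 = ((-35 + 36)/(12 + sqrt(2)*sqrt(36)) + 21)**2 = (1/(12 + sqrt(2)*6) + 21)**2 = (1/(12 + 6*sqrt(2)) + 21)**2 = (21 + 1/(12 + 6*sqrt(2)))**2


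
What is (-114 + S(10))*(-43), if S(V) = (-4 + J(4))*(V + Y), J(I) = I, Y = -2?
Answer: 4902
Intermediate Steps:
S(V) = 0 (S(V) = (-4 + 4)*(V - 2) = 0*(-2 + V) = 0)
(-114 + S(10))*(-43) = (-114 + 0)*(-43) = -114*(-43) = 4902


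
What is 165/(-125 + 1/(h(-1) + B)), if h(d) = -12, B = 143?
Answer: -7205/5458 ≈ -1.3201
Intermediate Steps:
165/(-125 + 1/(h(-1) + B)) = 165/(-125 + 1/(-12 + 143)) = 165/(-125 + 1/131) = 165/(-16374/131) = -131/16374*165 = -7205/5458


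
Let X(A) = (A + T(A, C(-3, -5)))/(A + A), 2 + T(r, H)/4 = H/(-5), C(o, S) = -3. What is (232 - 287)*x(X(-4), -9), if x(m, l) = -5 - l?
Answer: -220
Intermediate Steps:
T(r, H) = -8 - 4*H/5 (T(r, H) = -8 + 4*(H/(-5)) = -8 + 4*(H*(-⅕)) = -8 + 4*(-H/5) = -8 - 4*H/5)
X(A) = (-28/5 + A)/(2*A) (X(A) = (A + (-8 - ⅘*(-3)))/(A + A) = (A + (-8 + 12/5))/((2*A)) = (A - 28/5)*(1/(2*A)) = (-28/5 + A)*(1/(2*A)) = (-28/5 + A)/(2*A))
(232 - 287)*x(X(-4), -9) = (232 - 287)*(-5 - 1*(-9)) = -55*(-5 + 9) = -55*4 = -220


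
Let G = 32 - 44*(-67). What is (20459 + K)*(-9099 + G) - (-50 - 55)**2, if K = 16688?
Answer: -227313518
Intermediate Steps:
G = 2980 (G = 32 + 2948 = 2980)
(20459 + K)*(-9099 + G) - (-50 - 55)**2 = (20459 + 16688)*(-9099 + 2980) - (-50 - 55)**2 = 37147*(-6119) - 1*(-105)**2 = -227302493 - 1*11025 = -227302493 - 11025 = -227313518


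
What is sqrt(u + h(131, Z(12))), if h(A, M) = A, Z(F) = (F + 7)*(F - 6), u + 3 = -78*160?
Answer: 8*I*sqrt(193) ≈ 111.14*I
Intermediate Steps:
u = -12483 (u = -3 - 78*160 = -3 - 12480 = -12483)
Z(F) = (-6 + F)*(7 + F) (Z(F) = (7 + F)*(-6 + F) = (-6 + F)*(7 + F))
sqrt(u + h(131, Z(12))) = sqrt(-12483 + 131) = sqrt(-12352) = 8*I*sqrt(193)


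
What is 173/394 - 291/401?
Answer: -45281/157994 ≈ -0.28660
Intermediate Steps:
173/394 - 291/401 = -45281/157994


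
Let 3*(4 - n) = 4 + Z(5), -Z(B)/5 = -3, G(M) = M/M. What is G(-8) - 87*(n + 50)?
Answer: -4146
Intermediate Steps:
G(M) = 1
Z(B) = 15 (Z(B) = -5*(-3) = 15)
n = -7/3 (n = 4 - (4 + 15)/3 = 4 - ⅓*19 = 4 - 19/3 = -7/3 ≈ -2.3333)
G(-8) - 87*(n + 50) = 1 - 87*(-7/3 + 50) = 1 - 87*143/3 = 1 - 4147 = -4146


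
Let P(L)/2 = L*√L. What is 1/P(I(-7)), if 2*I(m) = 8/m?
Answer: 7*I*√7/16 ≈ 1.1575*I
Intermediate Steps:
I(m) = 4/m (I(m) = (8/m)/2 = 4/m)
P(L) = 2*L^(3/2) (P(L) = 2*(L*√L) = 2*L^(3/2))
1/P(I(-7)) = 1/(2*(4/(-7))^(3/2)) = 1/(2*(4*(-⅐))^(3/2)) = 1/(2*(-4/7)^(3/2)) = 1/(2*(-8*I*√7/49)) = 1/(-16*I*√7/49) = 7*I*√7/16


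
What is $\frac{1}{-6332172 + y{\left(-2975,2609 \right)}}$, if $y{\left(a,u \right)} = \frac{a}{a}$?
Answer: $- \frac{1}{6332171} \approx -1.5792 \cdot 10^{-7}$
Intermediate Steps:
$y{\left(a,u \right)} = 1$
$\frac{1}{-6332172 + y{\left(-2975,2609 \right)}} = \frac{1}{-6332172 + 1} = \frac{1}{-6332171} = - \frac{1}{6332171}$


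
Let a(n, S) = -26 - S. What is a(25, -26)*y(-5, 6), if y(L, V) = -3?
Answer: 0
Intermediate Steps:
a(25, -26)*y(-5, 6) = (-26 - 1*(-26))*(-3) = (-26 + 26)*(-3) = 0*(-3) = 0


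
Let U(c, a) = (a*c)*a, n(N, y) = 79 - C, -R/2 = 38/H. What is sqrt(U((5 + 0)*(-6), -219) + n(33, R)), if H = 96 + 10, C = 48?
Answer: I*sqrt(1438799) ≈ 1199.5*I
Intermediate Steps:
H = 106
R = -38/53 (R = -76/106 = -2*19/53 = -38/53 ≈ -0.71698)
n(N, y) = 31 (n(N, y) = 79 - 1*48 = 79 - 48 = 31)
U(c, a) = c*a**2
sqrt(U((5 + 0)*(-6), -219) + n(33, R)) = sqrt(((5 + 0)*(-6))*(-219)**2 + 31) = sqrt((5*(-6))*47961 + 31) = sqrt(-30*47961 + 31) = sqrt(-1438830 + 31) = sqrt(-1438799) = I*sqrt(1438799)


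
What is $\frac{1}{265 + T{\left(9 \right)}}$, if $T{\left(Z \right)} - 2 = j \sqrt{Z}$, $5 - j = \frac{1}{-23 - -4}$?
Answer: $\frac{19}{5361} \approx 0.0035441$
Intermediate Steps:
$j = \frac{96}{19}$ ($j = 5 - \frac{1}{-23 - -4} = 5 - \frac{1}{-23 + 4} = 5 - \frac{1}{-19} = 5 - - \frac{1}{19} = 5 + \frac{1}{19} = \frac{96}{19} \approx 5.0526$)
$T{\left(Z \right)} = 2 + \frac{96 \sqrt{Z}}{19}$
$\frac{1}{265 + T{\left(9 \right)}} = \frac{1}{265 + \left(2 + \frac{96 \sqrt{9}}{19}\right)} = \frac{1}{265 + \left(2 + \frac{96}{19} \cdot 3\right)} = \frac{1}{265 + \left(2 + \frac{288}{19}\right)} = \frac{1}{265 + \frac{326}{19}} = \frac{1}{\frac{5361}{19}} = \frac{19}{5361}$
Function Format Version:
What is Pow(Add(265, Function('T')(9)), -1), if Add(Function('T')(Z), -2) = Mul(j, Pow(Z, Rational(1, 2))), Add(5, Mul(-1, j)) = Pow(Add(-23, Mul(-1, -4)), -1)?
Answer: Rational(19, 5361) ≈ 0.0035441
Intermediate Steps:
j = Rational(96, 19) (j = Add(5, Mul(-1, Pow(Add(-23, Mul(-1, -4)), -1))) = Add(5, Mul(-1, Pow(Add(-23, 4), -1))) = Add(5, Mul(-1, Pow(-19, -1))) = Add(5, Mul(-1, Rational(-1, 19))) = Add(5, Rational(1, 19)) = Rational(96, 19) ≈ 5.0526)
Function('T')(Z) = Add(2, Mul(Rational(96, 19), Pow(Z, Rational(1, 2))))
Pow(Add(265, Function('T')(9)), -1) = Pow(Add(265, Add(2, Mul(Rational(96, 19), Pow(9, Rational(1, 2))))), -1) = Pow(Add(265, Add(2, Mul(Rational(96, 19), 3))), -1) = Pow(Add(265, Add(2, Rational(288, 19))), -1) = Pow(Add(265, Rational(326, 19)), -1) = Pow(Rational(5361, 19), -1) = Rational(19, 5361)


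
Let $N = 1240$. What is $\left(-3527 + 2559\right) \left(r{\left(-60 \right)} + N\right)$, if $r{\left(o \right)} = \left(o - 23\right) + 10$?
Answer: $-1129656$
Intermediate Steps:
$r{\left(o \right)} = -13 + o$ ($r{\left(o \right)} = \left(-23 + o\right) + 10 = -13 + o$)
$\left(-3527 + 2559\right) \left(r{\left(-60 \right)} + N\right) = \left(-3527 + 2559\right) \left(\left(-13 - 60\right) + 1240\right) = - 968 \left(-73 + 1240\right) = \left(-968\right) 1167 = -1129656$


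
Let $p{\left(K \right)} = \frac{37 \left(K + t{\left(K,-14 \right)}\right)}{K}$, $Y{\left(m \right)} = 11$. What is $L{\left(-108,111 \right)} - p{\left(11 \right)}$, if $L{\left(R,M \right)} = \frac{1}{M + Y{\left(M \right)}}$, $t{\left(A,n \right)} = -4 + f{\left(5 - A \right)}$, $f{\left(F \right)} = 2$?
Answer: $- \frac{40615}{1342} \approx -30.265$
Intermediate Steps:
$t{\left(A,n \right)} = -2$ ($t{\left(A,n \right)} = -4 + 2 = -2$)
$L{\left(R,M \right)} = \frac{1}{11 + M}$ ($L{\left(R,M \right)} = \frac{1}{M + 11} = \frac{1}{11 + M}$)
$p{\left(K \right)} = \frac{-74 + 37 K}{K}$ ($p{\left(K \right)} = \frac{37 \left(K - 2\right)}{K} = \frac{37 \left(-2 + K\right)}{K} = \frac{-74 + 37 K}{K}$)
$L{\left(-108,111 \right)} - p{\left(11 \right)} = \frac{1}{11 + 111} - \left(37 - \frac{74}{11}\right) = \frac{1}{122} - \left(37 - \frac{74}{11}\right) = \frac{1}{122} - \frac{333}{11} = - \frac{40615}{1342}$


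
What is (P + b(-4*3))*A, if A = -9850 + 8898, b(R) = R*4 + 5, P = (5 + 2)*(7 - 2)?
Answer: 7616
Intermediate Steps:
P = 35 (P = 7*5 = 35)
b(R) = 5 + 4*R (b(R) = 4*R + 5 = 5 + 4*R)
A = -952
(P + b(-4*3))*A = (35 + (5 + 4*(-4*3)))*(-952) = (35 + (5 + 4*(-12)))*(-952) = (35 + (5 - 48))*(-952) = (35 - 43)*(-952) = -8*(-952) = 7616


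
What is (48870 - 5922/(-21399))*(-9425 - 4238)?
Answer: -680401168356/1019 ≈ -6.6771e+8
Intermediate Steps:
(48870 - 5922/(-21399))*(-9425 - 4238) = (48870 - 5922*(-1/21399))*(-13663) = (48870 + 282/1019)*(-13663) = (49798812/1019)*(-13663) = -680401168356/1019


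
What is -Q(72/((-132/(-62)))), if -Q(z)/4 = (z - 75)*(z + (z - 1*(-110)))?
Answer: -3540648/121 ≈ -29262.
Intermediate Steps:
Q(z) = -4*(-75 + z)*(110 + 2*z) (Q(z) = -4*(z - 75)*(z + (z - 1*(-110))) = -4*(-75 + z)*(z + (z + 110)) = -4*(-75 + z)*(z + (110 + z)) = -4*(-75 + z)*(110 + 2*z))
-Q(72/((-132/(-62)))) = -(33000 - 8*(72/((-132/(-62))))² + 160*(72/((-132/(-62))))) = -(33000 - 8*(72/((-132*(-1/62))))² + 160*(72/((-132*(-1/62))))) = -(33000 - 8*(72/(66/31))² + 160*(72/(66/31))) = -(33000 - 8*(72*(31/66))² + 160*(72*(31/66))) = -(33000 - 8*(372/11)² + 160*(372/11)) = -(33000 - 8*138384/121 + 59520/11) = -(33000 - 1107072/121 + 59520/11) = -1*3540648/121 = -3540648/121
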